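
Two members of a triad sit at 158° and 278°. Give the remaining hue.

38°

A triad spaces three hues 120° apart.
The full set is {38°, 158°, 278°}.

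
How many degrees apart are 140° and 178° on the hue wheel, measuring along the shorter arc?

38°

|140 − 178| = 38.
38 ≤ 180, so the shorter arc is 38°.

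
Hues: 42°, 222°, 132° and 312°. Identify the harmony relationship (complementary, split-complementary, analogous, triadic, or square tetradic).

square tetradic

Sort the hues: 42°, 132°, 222°, 312°.
Successive gaps around the wheel: 90°, 90°, 90°, 90°.
Four hues every 90° form a square tetradic scheme.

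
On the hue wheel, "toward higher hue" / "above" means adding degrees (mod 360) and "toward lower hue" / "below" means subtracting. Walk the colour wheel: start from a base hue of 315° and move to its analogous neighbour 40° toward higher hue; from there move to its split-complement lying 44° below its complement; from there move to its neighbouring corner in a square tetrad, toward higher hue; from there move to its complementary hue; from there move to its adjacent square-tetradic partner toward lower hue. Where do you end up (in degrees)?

311°

315 + 40 = 355°   (analog 40° ↑)
355 + 136 = 491 → 491 − 360 = 131°   (split-comp 44° ↓)
131 + 90 = 221°   (square ↑)
221 + 180 = 401 → 401 − 360 = 41°   (complement)
41 − 90 = -49 → -49 + 360 = 311°   (square ↓)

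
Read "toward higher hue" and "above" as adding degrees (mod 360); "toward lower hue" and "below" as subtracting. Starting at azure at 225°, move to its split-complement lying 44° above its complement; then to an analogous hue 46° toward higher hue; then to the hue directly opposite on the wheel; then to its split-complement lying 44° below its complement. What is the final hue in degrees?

split-comp 44° ↑ +224°: 225 + 224 = 449 → 449 − 360 = 89°
analog 46° ↑ +46°: 89 + 46 = 135°
complement +180°: 135 + 180 = 315°
split-comp 44° ↓ +136°: 315 + 136 = 451 → 451 − 360 = 91°

91°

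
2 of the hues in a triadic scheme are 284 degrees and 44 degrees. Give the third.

164°

A triad places three hues 120° apart.
The full set through 44° is {44°, 164°, 284°}.
Given {44°, 284°}, the missing hue is 164°.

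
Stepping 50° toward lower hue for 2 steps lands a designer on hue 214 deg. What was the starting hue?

314°

2 steps of 50° (toward lower hue) give a net shift of −100°.
Start = end − shift: 214 + 100 = 314°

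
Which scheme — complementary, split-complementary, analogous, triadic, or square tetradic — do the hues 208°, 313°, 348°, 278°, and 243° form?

Sort the hues: 208°, 243°, 278°, 313°, 348°.
Successive gaps around the wheel: 35°, 35°, 35°, 35°, 220°.
A run of hues at equal small steps (35°) with one large closing gap is an analogous group.

analogous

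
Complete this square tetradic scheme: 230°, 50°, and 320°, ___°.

A square tetradic scheme places four hues every 90°.
The full set through 50° is {50°, 140°, 230°, 320°}.
Given {50°, 230°, 320°}, the missing hue is 140°.

140°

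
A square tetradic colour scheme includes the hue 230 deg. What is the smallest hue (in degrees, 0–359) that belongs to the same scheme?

A square tetradic scheme places four hues every 90°.
The full set through 230° is {50°, 140°, 230°, 320°}.

50°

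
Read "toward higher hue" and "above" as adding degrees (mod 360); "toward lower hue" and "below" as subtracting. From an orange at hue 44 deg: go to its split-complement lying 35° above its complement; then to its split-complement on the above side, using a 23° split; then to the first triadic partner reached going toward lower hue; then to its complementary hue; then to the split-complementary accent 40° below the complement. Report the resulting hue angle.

44 + 215 = 259°   (split-comp 35° ↑)
259 + 203 = 462 → 462 − 360 = 102°   (split-comp 23° ↑)
102 − 120 = -18 → -18 + 360 = 342°   (triadic ↓)
342 + 180 = 522 → 522 − 360 = 162°   (complement)
162 + 140 = 302°   (split-comp 40° ↓)

302°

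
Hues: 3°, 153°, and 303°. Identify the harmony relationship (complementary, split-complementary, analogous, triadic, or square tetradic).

Sort the hues: 3°, 153°, 303°.
Successive gaps around the wheel: 150°, 150°, 60°.
Two 150° gaps and one 60° gap — a base hue opposite a pair of accents 30° either side of its complement — is the split-complementary pattern.

split-complementary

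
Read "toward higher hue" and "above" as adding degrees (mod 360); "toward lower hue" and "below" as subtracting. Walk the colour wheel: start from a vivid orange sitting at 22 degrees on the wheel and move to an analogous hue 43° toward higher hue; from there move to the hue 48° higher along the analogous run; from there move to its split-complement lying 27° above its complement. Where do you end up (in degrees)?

320°

22 + 43 = 65°   (analog 43° ↑)
65 + 48 = 113°   (analog 48° ↑)
113 + 207 = 320°   (split-comp 27° ↑)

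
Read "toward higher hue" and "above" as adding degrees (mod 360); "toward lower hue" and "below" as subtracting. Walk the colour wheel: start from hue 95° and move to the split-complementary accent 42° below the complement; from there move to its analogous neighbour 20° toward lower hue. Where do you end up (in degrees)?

split-comp 42° ↓ +138°: 95 + 138 = 233°
analog 20° ↓ −20°: 233 − 20 = 213°

213°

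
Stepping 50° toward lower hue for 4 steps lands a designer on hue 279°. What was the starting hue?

119°

4 steps of 50° (toward lower hue) give a net shift of −200°.
Start = end − shift: 279 + 200 = 479 → 479 − 360 = 119°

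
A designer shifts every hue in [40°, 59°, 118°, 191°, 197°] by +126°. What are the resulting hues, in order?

40 + 126 = 166°
59 + 126 = 185°
118 + 126 = 244°
191 + 126 = 317°
197 + 126 = 323°

166°, 185°, 244°, 317°, 323°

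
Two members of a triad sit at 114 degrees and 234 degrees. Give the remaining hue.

354°

A triad spaces three hues 120° apart.
The full set is {114°, 234°, 354°}.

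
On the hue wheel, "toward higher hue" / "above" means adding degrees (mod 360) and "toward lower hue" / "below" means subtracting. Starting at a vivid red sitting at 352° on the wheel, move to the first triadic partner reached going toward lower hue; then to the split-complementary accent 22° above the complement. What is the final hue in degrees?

−120° (triadic ↓): 352 − 120 = 232°
+202° (split-comp 22° ↑): 232 + 202 = 434 → 434 − 360 = 74°

74°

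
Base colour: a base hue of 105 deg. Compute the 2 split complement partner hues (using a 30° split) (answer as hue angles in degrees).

255° and 315°

Split-complementary hues sit 30° either side of the complement.
Complement of 105 deg: 105 + 180 = 285°
285 − 30 = 255°
285 + 30 = 315°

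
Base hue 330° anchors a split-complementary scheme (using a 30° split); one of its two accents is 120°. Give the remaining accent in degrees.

Split-complementary hues sit 30° either side of the complement.
Complement of the base 330°: 330 + 180 = 510 → 510 − 360 = 150°
The given accent 120° is 30° one side of 150°; the other accent sits 30° the other side: 150 + 30 = 180°

180°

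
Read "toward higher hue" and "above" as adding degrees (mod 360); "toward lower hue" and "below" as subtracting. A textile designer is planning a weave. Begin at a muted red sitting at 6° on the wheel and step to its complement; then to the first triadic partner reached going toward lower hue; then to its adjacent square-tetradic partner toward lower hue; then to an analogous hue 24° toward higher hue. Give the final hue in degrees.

6 + 180 = 186°   (complement)
186 − 120 = 66°   (triadic ↓)
66 − 90 = -24 → -24 + 360 = 336°   (square ↓)
336 + 24 = 360 → 360 − 360 = 0°   (analog 24° ↑)

0°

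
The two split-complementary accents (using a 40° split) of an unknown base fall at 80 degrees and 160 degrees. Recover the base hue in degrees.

The accents sit 40° either side of the complement, so the complement is their short-arc midpoint on the wheel.
Short-arc midpoint of 80° and 160°: 120°.
Base is 180° from the complement: 120 − 180 = -60 → -60 + 360 = 300°

300°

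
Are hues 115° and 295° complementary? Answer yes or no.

Angular distance: |115 − 295| = 180 = 180°.
Complementary requires 180°.

yes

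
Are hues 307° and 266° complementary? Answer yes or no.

Angular distance: |307 − 266| = 41 = 41°.
Complementary requires 180°.

no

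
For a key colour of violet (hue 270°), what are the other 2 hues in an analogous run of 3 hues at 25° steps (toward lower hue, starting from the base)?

245° and 220°

Analogous hues sit every 25° along the wheel.
270 − 25 = 245°
270 − 50 = 220°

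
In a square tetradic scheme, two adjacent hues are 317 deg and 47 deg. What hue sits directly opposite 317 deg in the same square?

A square tetradic scheme places four hues 90° apart; opposite corners are 180° apart.
317 + 180 = 497 → 497 − 360 = 137°

137°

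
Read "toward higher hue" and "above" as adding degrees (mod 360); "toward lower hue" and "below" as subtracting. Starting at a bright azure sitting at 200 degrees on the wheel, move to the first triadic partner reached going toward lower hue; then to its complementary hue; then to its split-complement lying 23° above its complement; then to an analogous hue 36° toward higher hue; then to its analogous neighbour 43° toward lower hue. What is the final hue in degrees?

triadic ↓ −120°: 200 − 120 = 80°
complement +180°: 80 + 180 = 260°
split-comp 23° ↑ +203°: 260 + 203 = 463 → 463 − 360 = 103°
analog 36° ↑ +36°: 103 + 36 = 139°
analog 43° ↓ −43°: 139 − 43 = 96°

96°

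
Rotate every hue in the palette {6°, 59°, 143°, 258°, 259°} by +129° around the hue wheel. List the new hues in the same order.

6 + 129 = 135°
59 + 129 = 188°
143 + 129 = 272°
258 + 129 = 387 → 387 − 360 = 27°
259 + 129 = 388 → 388 − 360 = 28°

135°, 188°, 272°, 27°, 28°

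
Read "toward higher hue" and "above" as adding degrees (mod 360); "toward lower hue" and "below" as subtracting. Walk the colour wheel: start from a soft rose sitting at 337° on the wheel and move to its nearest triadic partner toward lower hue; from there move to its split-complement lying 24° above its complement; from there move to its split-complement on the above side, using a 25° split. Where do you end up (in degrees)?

triadic ↓ −120°: 337 − 120 = 217°
split-comp 24° ↑ +204°: 217 + 204 = 421 → 421 − 360 = 61°
split-comp 25° ↑ +205°: 61 + 205 = 266°

266°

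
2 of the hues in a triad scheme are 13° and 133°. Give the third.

A triad places three hues 120° apart.
The full set through 13° is {13°, 133°, 253°}.
Given {13°, 133°}, the missing hue is 253°.

253°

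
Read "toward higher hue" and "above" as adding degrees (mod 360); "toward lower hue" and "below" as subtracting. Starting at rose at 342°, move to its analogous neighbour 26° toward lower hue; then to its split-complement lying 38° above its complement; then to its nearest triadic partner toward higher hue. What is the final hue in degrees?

342 − 26 = 316°   (analog 26° ↓)
316 + 218 = 534 → 534 − 360 = 174°   (split-comp 38° ↑)
174 + 120 = 294°   (triadic ↑)

294°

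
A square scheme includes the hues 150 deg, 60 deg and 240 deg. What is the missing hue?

330°

A square tetradic scheme places four hues every 90°.
The full set through 60° is {60°, 150°, 240°, 330°}.
Given {60°, 150°, 240°}, the missing hue is 330°.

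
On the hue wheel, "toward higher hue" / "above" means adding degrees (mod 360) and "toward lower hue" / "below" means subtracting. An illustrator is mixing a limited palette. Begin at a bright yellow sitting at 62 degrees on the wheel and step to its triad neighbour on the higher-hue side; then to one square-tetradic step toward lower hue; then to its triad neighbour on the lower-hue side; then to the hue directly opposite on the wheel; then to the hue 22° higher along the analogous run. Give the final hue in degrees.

174°

62 + 120 = 182°   (triadic ↑)
182 − 90 = 92°   (square ↓)
92 − 120 = -28 → -28 + 360 = 332°   (triadic ↓)
332 + 180 = 512 → 512 − 360 = 152°   (complement)
152 + 22 = 174°   (analog 22° ↑)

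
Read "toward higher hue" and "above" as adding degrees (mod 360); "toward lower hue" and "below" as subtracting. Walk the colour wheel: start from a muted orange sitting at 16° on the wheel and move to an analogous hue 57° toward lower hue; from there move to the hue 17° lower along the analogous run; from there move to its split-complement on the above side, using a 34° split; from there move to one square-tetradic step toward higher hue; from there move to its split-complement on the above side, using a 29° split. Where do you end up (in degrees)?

−57° (analog 57° ↓): 16 − 57 = -41 → -41 + 360 = 319°
−17° (analog 17° ↓): 319 − 17 = 302°
+214° (split-comp 34° ↑): 302 + 214 = 516 → 516 − 360 = 156°
+90° (square ↑): 156 + 90 = 246°
+209° (split-comp 29° ↑): 246 + 209 = 455 → 455 − 360 = 95°

95°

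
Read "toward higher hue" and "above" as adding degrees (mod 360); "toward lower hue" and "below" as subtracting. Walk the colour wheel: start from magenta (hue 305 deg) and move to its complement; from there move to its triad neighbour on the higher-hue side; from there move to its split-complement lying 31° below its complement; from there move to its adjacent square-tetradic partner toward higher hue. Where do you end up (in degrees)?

124°

complement +180°: 305 + 180 = 485 → 485 − 360 = 125°
triadic ↑ +120°: 125 + 120 = 245°
split-comp 31° ↓ +149°: 245 + 149 = 394 → 394 − 360 = 34°
square ↑ +90°: 34 + 90 = 124°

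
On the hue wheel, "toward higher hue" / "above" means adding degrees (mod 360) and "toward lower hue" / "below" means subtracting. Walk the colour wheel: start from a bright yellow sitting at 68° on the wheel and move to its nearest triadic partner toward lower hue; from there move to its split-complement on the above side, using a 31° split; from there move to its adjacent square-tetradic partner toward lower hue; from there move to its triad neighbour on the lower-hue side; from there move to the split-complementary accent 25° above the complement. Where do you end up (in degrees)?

68 − 120 = -52 → -52 + 360 = 308°   (triadic ↓)
308 + 211 = 519 → 519 − 360 = 159°   (split-comp 31° ↑)
159 − 90 = 69°   (square ↓)
69 − 120 = -51 → -51 + 360 = 309°   (triadic ↓)
309 + 205 = 514 → 514 − 360 = 154°   (split-comp 25° ↑)

154°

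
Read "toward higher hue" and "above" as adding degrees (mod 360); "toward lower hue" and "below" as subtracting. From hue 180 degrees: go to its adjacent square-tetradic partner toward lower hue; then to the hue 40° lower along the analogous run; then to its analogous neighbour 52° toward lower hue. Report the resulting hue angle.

180 − 90 = 90°   (square ↓)
90 − 40 = 50°   (analog 40° ↓)
50 − 52 = -2 → -2 + 360 = 358°   (analog 52° ↓)

358°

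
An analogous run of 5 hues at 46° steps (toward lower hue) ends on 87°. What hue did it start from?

4 steps of 46° (toward lower hue) give a net shift of −184°.
Start = end − shift: 87 + 184 = 271°

271°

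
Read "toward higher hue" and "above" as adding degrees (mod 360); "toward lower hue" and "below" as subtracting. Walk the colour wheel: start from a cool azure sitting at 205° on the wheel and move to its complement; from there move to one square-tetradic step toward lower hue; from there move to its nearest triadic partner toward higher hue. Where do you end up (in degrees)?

+180° (complement): 205 + 180 = 385 → 385 − 360 = 25°
−90° (square ↓): 25 − 90 = -65 → -65 + 360 = 295°
+120° (triadic ↑): 295 + 120 = 415 → 415 − 360 = 55°

55°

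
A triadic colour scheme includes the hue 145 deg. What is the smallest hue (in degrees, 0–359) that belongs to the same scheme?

25°

A triad places three hues 120° apart.
The full set through 145° is {25°, 145°, 265°}.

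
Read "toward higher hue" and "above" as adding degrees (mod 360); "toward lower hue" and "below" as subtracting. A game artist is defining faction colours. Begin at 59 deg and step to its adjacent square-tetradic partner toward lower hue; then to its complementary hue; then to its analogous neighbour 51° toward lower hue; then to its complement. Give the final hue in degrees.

−90° (square ↓): 59 − 90 = -31 → -31 + 360 = 329°
+180° (complement): 329 + 180 = 509 → 509 − 360 = 149°
−51° (analog 51° ↓): 149 − 51 = 98°
+180° (complement): 98 + 180 = 278°

278°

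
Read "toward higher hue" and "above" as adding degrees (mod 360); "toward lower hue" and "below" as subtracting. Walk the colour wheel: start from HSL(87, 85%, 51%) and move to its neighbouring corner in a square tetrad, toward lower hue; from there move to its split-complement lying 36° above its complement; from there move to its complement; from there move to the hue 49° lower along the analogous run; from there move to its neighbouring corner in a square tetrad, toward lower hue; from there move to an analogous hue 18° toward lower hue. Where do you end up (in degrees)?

236°

square ↓ −90°: 87 − 90 = -3 → -3 + 360 = 357°
split-comp 36° ↑ +216°: 357 + 216 = 573 → 573 − 360 = 213°
complement +180°: 213 + 180 = 393 → 393 − 360 = 33°
analog 49° ↓ −49°: 33 − 49 = -16 → -16 + 360 = 344°
square ↓ −90°: 344 − 90 = 254°
analog 18° ↓ −18°: 254 − 18 = 236°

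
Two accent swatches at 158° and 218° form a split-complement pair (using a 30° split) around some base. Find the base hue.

The accents sit 30° either side of the complement, so the complement is their short-arc midpoint on the wheel.
Short-arc midpoint of 158° and 218°: 188°.
Base is 180° from the complement: 188 − 180 = 8°

8°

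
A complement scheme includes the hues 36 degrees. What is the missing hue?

The complement sits 180° across the wheel.
The full set through 36° is {36°, 216°}.
Given {36°}, the missing hue is 216°.

216°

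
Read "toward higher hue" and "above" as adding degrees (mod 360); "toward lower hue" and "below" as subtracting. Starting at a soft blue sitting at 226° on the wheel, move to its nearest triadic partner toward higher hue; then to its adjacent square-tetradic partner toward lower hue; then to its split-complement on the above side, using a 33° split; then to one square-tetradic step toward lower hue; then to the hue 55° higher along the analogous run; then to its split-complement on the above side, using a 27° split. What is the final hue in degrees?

281°

+120° (triadic ↑): 226 + 120 = 346°
−90° (square ↓): 346 − 90 = 256°
+213° (split-comp 33° ↑): 256 + 213 = 469 → 469 − 360 = 109°
−90° (square ↓): 109 − 90 = 19°
+55° (analog 55° ↑): 19 + 55 = 74°
+207° (split-comp 27° ↑): 74 + 207 = 281°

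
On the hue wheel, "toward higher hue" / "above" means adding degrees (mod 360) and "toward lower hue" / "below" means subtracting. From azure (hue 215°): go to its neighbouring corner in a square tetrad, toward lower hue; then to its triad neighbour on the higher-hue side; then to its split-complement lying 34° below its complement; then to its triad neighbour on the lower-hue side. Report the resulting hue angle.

−90° (square ↓): 215 − 90 = 125°
+120° (triadic ↑): 125 + 120 = 245°
+146° (split-comp 34° ↓): 245 + 146 = 391 → 391 − 360 = 31°
−120° (triadic ↓): 31 − 120 = -89 → -89 + 360 = 271°

271°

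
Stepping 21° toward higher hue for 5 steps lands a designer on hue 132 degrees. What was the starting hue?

5 steps of 21° (toward higher hue) give a net shift of +105°.
Start = end − shift: 132 − 105 = 27°

27°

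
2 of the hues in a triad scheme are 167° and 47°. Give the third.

287°

A triad places three hues 120° apart.
The full set through 47° is {47°, 167°, 287°}.
Given {47°, 167°}, the missing hue is 287°.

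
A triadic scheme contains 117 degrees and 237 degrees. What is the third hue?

A triad spaces three hues 120° apart.
The full set is {117°, 237°, 357°}.

357°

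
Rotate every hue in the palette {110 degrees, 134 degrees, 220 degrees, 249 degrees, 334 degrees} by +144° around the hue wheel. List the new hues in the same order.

110 + 144 = 254°
134 + 144 = 278°
220 + 144 = 364 → 364 − 360 = 4°
249 + 144 = 393 → 393 − 360 = 33°
334 + 144 = 478 → 478 − 360 = 118°

254°, 278°, 4°, 33°, 118°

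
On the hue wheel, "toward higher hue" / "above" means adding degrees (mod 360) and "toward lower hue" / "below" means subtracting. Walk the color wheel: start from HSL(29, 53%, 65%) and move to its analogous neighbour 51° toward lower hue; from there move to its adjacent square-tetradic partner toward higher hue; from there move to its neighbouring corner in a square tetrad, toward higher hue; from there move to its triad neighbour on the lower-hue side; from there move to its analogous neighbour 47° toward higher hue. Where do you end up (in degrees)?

85°

analog 51° ↓ −51°: 29 − 51 = -22 → -22 + 360 = 338°
square ↑ +90°: 338 + 90 = 428 → 428 − 360 = 68°
square ↑ +90°: 68 + 90 = 158°
triadic ↓ −120°: 158 − 120 = 38°
analog 47° ↑ +47°: 38 + 47 = 85°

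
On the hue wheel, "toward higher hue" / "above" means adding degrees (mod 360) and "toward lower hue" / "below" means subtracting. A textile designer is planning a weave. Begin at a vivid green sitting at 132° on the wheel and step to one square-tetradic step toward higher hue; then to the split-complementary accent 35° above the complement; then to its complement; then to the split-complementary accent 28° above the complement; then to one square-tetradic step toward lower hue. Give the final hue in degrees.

15°

+90° (square ↑): 132 + 90 = 222°
+215° (split-comp 35° ↑): 222 + 215 = 437 → 437 − 360 = 77°
+180° (complement): 77 + 180 = 257°
+208° (split-comp 28° ↑): 257 + 208 = 465 → 465 − 360 = 105°
−90° (square ↓): 105 − 90 = 15°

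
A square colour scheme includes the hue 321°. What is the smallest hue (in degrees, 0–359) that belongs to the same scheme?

A square tetradic scheme places four hues every 90°.
The full set through 321° is {51°, 141°, 231°, 321°}.

51°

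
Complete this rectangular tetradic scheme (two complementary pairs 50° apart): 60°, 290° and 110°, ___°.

240°

A rectangular tetradic uses two complementary pairs 50° apart: offsets 0°, 50°, 180°, 230°.
Among {60°, 110°, 290°}, 110° and 290° are a 180° pair.
The remaining hue 60° needs its own complement: 60 + 180 = 240°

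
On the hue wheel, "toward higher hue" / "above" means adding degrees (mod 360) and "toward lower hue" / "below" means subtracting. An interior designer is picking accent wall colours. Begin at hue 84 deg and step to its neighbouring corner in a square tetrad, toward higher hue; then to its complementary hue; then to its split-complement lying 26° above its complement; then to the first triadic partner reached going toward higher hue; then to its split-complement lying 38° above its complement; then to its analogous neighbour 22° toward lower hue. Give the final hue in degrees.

156°

+90° (square ↑): 84 + 90 = 174°
+180° (complement): 174 + 180 = 354°
+206° (split-comp 26° ↑): 354 + 206 = 560 → 560 − 360 = 200°
+120° (triadic ↑): 200 + 120 = 320°
+218° (split-comp 38° ↑): 320 + 218 = 538 → 538 − 360 = 178°
−22° (analog 22° ↓): 178 − 22 = 156°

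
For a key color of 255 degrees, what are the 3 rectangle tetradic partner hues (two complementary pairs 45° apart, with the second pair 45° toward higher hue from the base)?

300°, 75°, 120°

A rectangular tetradic uses two complementary pairs 45° apart: offsets 0°, 45°, 180°, 225°.
255 + 45 = 300°
255 + 180 = 435 → 435 − 360 = 75°
255 + 225 = 480 → 480 − 360 = 120°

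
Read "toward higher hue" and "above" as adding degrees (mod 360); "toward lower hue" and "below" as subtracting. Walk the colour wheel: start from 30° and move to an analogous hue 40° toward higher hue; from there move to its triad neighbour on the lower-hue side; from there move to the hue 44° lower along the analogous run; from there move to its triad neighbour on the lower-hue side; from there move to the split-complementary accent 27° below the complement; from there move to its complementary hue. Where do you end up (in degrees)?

119°

+40° (analog 40° ↑): 30 + 40 = 70°
−120° (triadic ↓): 70 − 120 = -50 → -50 + 360 = 310°
−44° (analog 44° ↓): 310 − 44 = 266°
−120° (triadic ↓): 266 − 120 = 146°
+153° (split-comp 27° ↓): 146 + 153 = 299°
+180° (complement): 299 + 180 = 479 → 479 − 360 = 119°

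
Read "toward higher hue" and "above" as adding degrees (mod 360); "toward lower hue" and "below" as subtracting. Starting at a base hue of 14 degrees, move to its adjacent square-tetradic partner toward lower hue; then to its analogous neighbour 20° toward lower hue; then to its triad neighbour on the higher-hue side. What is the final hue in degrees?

24°

square ↓ −90°: 14 − 90 = -76 → -76 + 360 = 284°
analog 20° ↓ −20°: 284 − 20 = 264°
triadic ↑ +120°: 264 + 120 = 384 → 384 − 360 = 24°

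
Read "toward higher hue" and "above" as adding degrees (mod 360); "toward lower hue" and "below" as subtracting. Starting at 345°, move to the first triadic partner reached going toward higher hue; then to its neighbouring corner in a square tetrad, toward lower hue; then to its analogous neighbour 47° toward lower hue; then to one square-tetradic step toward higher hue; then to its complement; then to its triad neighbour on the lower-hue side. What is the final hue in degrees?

118°

345 + 120 = 465 → 465 − 360 = 105°   (triadic ↑)
105 − 90 = 15°   (square ↓)
15 − 47 = -32 → -32 + 360 = 328°   (analog 47° ↓)
328 + 90 = 418 → 418 − 360 = 58°   (square ↑)
58 + 180 = 238°   (complement)
238 − 120 = 118°   (triadic ↓)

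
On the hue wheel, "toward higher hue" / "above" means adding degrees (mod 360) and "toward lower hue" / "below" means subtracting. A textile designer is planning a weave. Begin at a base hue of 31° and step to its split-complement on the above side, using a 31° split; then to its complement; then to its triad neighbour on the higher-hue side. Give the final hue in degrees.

31 + 211 = 242°   (split-comp 31° ↑)
242 + 180 = 422 → 422 − 360 = 62°   (complement)
62 + 120 = 182°   (triadic ↑)

182°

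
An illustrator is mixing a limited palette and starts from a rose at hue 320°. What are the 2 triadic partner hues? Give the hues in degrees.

A triad places three hues 120° apart.
320 + 120 = 440 → 440 − 360 = 80°
320 + 240 = 560 → 560 − 360 = 200°

80° and 200°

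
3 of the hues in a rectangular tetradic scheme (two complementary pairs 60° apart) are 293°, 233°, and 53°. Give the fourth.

113°

A rectangular tetradic uses two complementary pairs 60° apart: offsets 0°, 60°, 180°, 240°.
Among {53°, 233°, 293°}, 233° and 53° are a 180° pair.
The remaining hue 293° needs its own complement: 293 + 180 = 473 → 473 − 360 = 113°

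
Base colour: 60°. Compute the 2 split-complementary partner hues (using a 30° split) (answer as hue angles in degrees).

Split-complementary hues sit 30° either side of the complement.
Complement of 60°: 60 + 180 = 240°
240 − 30 = 210°
240 + 30 = 270°

210° and 270°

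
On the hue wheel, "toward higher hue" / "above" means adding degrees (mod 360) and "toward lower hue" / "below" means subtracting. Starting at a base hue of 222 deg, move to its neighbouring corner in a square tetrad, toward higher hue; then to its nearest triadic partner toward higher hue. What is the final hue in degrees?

72°

+90° (square ↑): 222 + 90 = 312°
+120° (triadic ↑): 312 + 120 = 432 → 432 − 360 = 72°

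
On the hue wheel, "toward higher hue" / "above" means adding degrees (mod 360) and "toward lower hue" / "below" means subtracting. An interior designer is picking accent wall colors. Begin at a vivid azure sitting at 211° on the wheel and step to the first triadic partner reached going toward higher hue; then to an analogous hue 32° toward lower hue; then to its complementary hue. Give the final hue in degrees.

119°

triadic ↑ +120°: 211 + 120 = 331°
analog 32° ↓ −32°: 331 − 32 = 299°
complement +180°: 299 + 180 = 479 → 479 − 360 = 119°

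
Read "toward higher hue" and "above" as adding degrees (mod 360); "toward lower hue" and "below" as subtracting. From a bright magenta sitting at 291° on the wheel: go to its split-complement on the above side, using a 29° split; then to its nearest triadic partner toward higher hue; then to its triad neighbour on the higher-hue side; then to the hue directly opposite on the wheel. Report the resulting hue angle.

split-comp 29° ↑ +209°: 291 + 209 = 500 → 500 − 360 = 140°
triadic ↑ +120°: 140 + 120 = 260°
triadic ↑ +120°: 260 + 120 = 380 → 380 − 360 = 20°
complement +180°: 20 + 180 = 200°

200°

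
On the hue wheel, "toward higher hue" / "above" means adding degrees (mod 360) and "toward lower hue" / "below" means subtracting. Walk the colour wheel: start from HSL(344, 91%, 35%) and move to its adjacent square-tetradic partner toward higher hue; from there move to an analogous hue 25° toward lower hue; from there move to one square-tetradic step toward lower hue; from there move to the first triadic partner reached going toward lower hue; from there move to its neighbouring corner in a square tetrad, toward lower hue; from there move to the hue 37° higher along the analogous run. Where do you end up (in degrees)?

+90° (square ↑): 344 + 90 = 434 → 434 − 360 = 74°
−25° (analog 25° ↓): 74 − 25 = 49°
−90° (square ↓): 49 − 90 = -41 → -41 + 360 = 319°
−120° (triadic ↓): 319 − 120 = 199°
−90° (square ↓): 199 − 90 = 109°
+37° (analog 37° ↑): 109 + 37 = 146°

146°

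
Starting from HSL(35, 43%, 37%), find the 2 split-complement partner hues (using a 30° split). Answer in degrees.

Split-complementary hues sit 30° either side of the complement.
Complement of 35°: 35 + 180 = 215°
215 − 30 = 185°
215 + 30 = 245°

185° and 245°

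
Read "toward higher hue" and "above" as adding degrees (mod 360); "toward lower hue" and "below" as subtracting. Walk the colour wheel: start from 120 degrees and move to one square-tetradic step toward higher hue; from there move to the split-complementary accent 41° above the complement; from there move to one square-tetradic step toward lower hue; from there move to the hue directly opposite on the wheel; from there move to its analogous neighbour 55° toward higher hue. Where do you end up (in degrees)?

216°

120 + 90 = 210°   (square ↑)
210 + 221 = 431 → 431 − 360 = 71°   (split-comp 41° ↑)
71 − 90 = -19 → -19 + 360 = 341°   (square ↓)
341 + 180 = 521 → 521 − 360 = 161°   (complement)
161 + 55 = 216°   (analog 55° ↑)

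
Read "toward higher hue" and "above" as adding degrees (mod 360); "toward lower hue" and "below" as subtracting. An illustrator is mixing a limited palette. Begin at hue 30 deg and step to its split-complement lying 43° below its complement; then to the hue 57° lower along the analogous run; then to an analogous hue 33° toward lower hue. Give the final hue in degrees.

77°

+137° (split-comp 43° ↓): 30 + 137 = 167°
−57° (analog 57° ↓): 167 − 57 = 110°
−33° (analog 33° ↓): 110 − 33 = 77°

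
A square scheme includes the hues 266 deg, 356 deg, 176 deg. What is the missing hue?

86°

A square tetradic scheme places four hues every 90°.
The full set through 176° is {86°, 176°, 266°, 356°}.
Given {176°, 266°, 356°}, the missing hue is 86°.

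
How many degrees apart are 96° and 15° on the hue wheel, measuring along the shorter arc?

|96 − 15| = 81.
81 ≤ 180, so the shorter arc is 81°.

81°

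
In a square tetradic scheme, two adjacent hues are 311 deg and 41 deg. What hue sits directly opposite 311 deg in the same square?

A square tetradic scheme places four hues 90° apart; opposite corners are 180° apart.
311 + 180 = 491 → 491 − 360 = 131°

131°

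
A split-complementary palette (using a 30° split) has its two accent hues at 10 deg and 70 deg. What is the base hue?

The accents sit 30° either side of the complement, so the complement is their short-arc midpoint on the wheel.
Short-arc midpoint of 10° and 70°: 40°.
Base is 180° from the complement: 40 − 180 = -140 → -140 + 360 = 220°

220°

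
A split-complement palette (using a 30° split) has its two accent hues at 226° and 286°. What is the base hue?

76°

The accents sit 30° either side of the complement, so the complement is their short-arc midpoint on the wheel.
Short-arc midpoint of 226° and 286°: 256°.
Base is 180° from the complement: 256 − 180 = 76°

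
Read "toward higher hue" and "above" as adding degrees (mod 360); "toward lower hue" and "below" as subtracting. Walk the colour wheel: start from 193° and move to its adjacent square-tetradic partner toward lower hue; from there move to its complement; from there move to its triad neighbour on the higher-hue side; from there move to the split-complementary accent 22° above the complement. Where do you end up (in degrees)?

square ↓ −90°: 193 − 90 = 103°
complement +180°: 103 + 180 = 283°
triadic ↑ +120°: 283 + 120 = 403 → 403 − 360 = 43°
split-comp 22° ↑ +202°: 43 + 202 = 245°

245°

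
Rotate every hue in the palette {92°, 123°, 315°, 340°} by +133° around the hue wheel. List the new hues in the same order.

92 + 133 = 225°
123 + 133 = 256°
315 + 133 = 448 → 448 − 360 = 88°
340 + 133 = 473 → 473 − 360 = 113°

225°, 256°, 88°, 113°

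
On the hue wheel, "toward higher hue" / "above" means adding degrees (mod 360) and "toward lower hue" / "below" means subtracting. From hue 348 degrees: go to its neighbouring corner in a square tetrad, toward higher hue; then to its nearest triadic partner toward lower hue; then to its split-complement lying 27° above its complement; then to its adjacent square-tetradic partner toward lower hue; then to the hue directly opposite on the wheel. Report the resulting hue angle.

255°

+90° (square ↑): 348 + 90 = 438 → 438 − 360 = 78°
−120° (triadic ↓): 78 − 120 = -42 → -42 + 360 = 318°
+207° (split-comp 27° ↑): 318 + 207 = 525 → 525 − 360 = 165°
−90° (square ↓): 165 − 90 = 75°
+180° (complement): 75 + 180 = 255°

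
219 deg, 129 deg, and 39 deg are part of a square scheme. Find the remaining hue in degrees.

A square tetradic scheme places four hues every 90°.
The full set through 39° is {39°, 129°, 219°, 309°}.
Given {39°, 129°, 219°}, the missing hue is 309°.

309°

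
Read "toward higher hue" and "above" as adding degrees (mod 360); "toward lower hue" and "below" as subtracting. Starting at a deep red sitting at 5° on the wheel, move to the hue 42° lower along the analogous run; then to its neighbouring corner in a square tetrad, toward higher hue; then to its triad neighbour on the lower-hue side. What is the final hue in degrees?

293°

5 − 42 = -37 → -37 + 360 = 323°   (analog 42° ↓)
323 + 90 = 413 → 413 − 360 = 53°   (square ↑)
53 − 120 = -67 → -67 + 360 = 293°   (triadic ↓)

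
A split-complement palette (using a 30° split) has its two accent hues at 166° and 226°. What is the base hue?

The accents sit 30° either side of the complement, so the complement is their short-arc midpoint on the wheel.
Short-arc midpoint of 166° and 226°: 196°.
Base is 180° from the complement: 196 − 180 = 16°

16°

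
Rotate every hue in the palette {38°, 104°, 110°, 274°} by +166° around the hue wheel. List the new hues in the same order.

38 + 166 = 204°
104 + 166 = 270°
110 + 166 = 276°
274 + 166 = 440 → 440 − 360 = 80°

204°, 270°, 276°, 80°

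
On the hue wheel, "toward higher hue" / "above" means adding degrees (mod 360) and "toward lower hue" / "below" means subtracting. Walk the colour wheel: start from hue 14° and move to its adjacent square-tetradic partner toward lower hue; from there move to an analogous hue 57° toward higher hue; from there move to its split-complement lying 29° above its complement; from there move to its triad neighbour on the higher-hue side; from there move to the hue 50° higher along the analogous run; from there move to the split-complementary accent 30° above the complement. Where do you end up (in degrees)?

210°

square ↓ −90°: 14 − 90 = -76 → -76 + 360 = 284°
analog 57° ↑ +57°: 284 + 57 = 341°
split-comp 29° ↑ +209°: 341 + 209 = 550 → 550 − 360 = 190°
triadic ↑ +120°: 190 + 120 = 310°
analog 50° ↑ +50°: 310 + 50 = 360 → 360 − 360 = 0°
split-comp 30° ↑ +210°: 0 + 210 = 210°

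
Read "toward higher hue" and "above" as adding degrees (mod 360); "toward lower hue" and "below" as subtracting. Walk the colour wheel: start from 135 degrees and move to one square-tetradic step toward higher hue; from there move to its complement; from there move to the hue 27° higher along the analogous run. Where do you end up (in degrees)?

72°

square ↑ +90°: 135 + 90 = 225°
complement +180°: 225 + 180 = 405 → 405 − 360 = 45°
analog 27° ↑ +27°: 45 + 27 = 72°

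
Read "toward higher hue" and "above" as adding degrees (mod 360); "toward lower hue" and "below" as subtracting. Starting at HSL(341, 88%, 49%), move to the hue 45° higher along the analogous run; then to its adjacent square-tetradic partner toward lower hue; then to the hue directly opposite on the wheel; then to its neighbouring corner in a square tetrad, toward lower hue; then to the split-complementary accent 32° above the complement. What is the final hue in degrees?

238°

analog 45° ↑ +45°: 341 + 45 = 386 → 386 − 360 = 26°
square ↓ −90°: 26 − 90 = -64 → -64 + 360 = 296°
complement +180°: 296 + 180 = 476 → 476 − 360 = 116°
square ↓ −90°: 116 − 90 = 26°
split-comp 32° ↑ +212°: 26 + 212 = 238°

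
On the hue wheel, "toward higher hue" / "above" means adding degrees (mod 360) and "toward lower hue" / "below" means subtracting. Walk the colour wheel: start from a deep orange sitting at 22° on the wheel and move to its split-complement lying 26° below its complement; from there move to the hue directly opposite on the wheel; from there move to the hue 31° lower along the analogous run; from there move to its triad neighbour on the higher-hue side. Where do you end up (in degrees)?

85°

split-comp 26° ↓ +154°: 22 + 154 = 176°
complement +180°: 176 + 180 = 356°
analog 31° ↓ −31°: 356 − 31 = 325°
triadic ↑ +120°: 325 + 120 = 445 → 445 − 360 = 85°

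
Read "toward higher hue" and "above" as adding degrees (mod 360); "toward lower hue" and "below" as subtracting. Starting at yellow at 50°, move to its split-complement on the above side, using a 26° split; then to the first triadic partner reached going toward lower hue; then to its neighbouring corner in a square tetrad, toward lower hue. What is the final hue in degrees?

50 + 206 = 256°   (split-comp 26° ↑)
256 − 120 = 136°   (triadic ↓)
136 − 90 = 46°   (square ↓)

46°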